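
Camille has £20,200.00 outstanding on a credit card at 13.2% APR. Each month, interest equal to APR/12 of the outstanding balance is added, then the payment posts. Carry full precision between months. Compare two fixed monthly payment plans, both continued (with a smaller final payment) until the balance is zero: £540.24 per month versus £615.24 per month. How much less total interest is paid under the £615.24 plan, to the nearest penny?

£964.87

Monthly rate r = 13.2%/12 = 1.1% = 0.011.
At £540.24/mo: n = ⌈−ln(1 − rB₀/P)/ln(1+r)⌉ = 49 payments (last £233.77); total interest = total paid − £20,200.00 = £5,965.29.
At £615.24/mo: 41 payments (last £590.82); total interest £5,000.42.
Interest saved = £5,965.29 − £5,000.42 = £964.87.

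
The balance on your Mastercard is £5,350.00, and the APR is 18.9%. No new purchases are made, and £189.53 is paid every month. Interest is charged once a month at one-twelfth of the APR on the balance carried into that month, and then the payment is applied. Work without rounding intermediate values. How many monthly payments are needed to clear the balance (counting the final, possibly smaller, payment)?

38 months

Monthly rate r = 18.9%/12 = 1.575% = 0.01575.
Recurrence: B ← B·(1+r) − £189.53.
Month 1: interest £84.26; balance after payment £5,244.73.
Month 2: interest £82.60; balance after payment £5,137.81.
Closed form: n = −ln(1 − rB₀/P)/ln(1+r) = −ln(0.55541)/ln(1.01575) ≈ 37.629, so the balance reaches zero during payment 38.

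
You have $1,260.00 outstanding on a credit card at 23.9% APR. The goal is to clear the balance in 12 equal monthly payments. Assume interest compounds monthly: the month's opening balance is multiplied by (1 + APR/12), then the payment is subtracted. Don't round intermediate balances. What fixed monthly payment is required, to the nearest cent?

Monthly rate r = 23.9%/12 = 1.99167% = 0.0199167.
Level-payment amortization: P = B₀·r / (1 − (1+r)^(−n)) = 1260.00·0.0199167 / (1 − 1.01992^(−12)).
Denominator 1 − (1+r)^(−12) = 0.210733381.
P = 25.095 / 0.210733381 ≈ 119.08.

$119.08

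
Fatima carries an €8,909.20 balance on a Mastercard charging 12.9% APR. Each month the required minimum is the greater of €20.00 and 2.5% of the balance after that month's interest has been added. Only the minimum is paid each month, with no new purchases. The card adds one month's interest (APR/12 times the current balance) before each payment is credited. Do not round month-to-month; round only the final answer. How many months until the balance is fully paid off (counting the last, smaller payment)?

218 months

Monthly rate r = 12.9%/12 = 1.075% = 0.01075.
While 2.5% of the post-interest balance exceeds €20.00, each month B ← (B·(1+r))·(1 − 0.025), i.e. B shrinks by the factor (1+r)·0.975 = 0.98548.
This holds for months 1–166. Entering month 167 the balance is €786.08; 2.5% of the post-interest balance is now below €20.00, so the flat €20.00 minimum applies from here.
From month 167 a fixed €20.00 at rate r clears €786.08 in 52 more payments. Total: 166 + 52 = 218 months.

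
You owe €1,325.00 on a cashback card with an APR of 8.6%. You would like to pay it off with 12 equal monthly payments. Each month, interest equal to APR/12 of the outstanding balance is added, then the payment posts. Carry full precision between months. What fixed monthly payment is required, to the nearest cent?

€115.63

Monthly rate r = 8.6%/12 = 0.716667% = 0.00716667.
Level-payment amortization: P = B₀·r / (1 − (1+r)^(−n)) = 1325.00·0.00716667 / (1 − 1.00717^(−12)).
Denominator 1 − (1+r)^(−12) = 0.0821242975.
P = 9.49583 / 0.0821242975 ≈ 115.63.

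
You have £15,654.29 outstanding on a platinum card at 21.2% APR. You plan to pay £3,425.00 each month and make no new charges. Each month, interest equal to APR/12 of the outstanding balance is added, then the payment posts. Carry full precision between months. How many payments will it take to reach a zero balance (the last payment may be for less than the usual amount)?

5 payments

Monthly rate r = 21.2%/12 = 1.76667% = 0.0176667.
Recurrence: B ← B·(1+r) − £3,425.00.
Month 1: interest £276.56; balance after payment £12,505.85.
Month 2: interest £220.94; balance after payment £9,301.79.
Month 3: interest £164.33; balance after payment £6,041.12.
Month 4: interest £106.73; balance after payment £2,722.84.
Month 5: interest £48.10; balance after payment £0.00.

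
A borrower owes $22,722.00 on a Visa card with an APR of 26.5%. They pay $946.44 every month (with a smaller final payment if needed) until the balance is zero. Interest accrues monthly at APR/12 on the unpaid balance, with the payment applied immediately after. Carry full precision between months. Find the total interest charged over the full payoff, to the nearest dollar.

Monthly rate r = 26.5%/12 = 2.20833% = 0.0220833.
Payoff takes n = ⌈−ln(1 − rB₀/P)/ln(1+r)⌉ = ⌈34.583⌉ = 35 payments; the last is $554.05.
Total paid = 34·$946.44 + $554.05 = $32,733.01.
Total interest = total paid − principal = $32,733.01 − $22,722.00 = $10,011.01.

$10,011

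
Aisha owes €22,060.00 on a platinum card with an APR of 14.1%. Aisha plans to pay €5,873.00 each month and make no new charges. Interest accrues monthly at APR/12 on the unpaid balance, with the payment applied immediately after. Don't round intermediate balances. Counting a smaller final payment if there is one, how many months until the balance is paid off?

4 payments

Monthly rate r = 14.1%/12 = 1.175% = 0.01175.
Recurrence: B ← B·(1+r) − €5,873.00.
Month 1: interest €259.20; balance after payment €16,446.21.
Month 2: interest €193.24; balance after payment €10,766.45.
Month 3: interest €126.51; balance after payment €5,019.95.
Month 4: interest €58.98; balance after payment €0.00.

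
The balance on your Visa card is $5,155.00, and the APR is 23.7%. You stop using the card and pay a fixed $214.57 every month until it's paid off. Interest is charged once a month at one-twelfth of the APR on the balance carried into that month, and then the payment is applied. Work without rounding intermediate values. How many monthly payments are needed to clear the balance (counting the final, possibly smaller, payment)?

33 payments

Monthly rate r = 23.7%/12 = 1.975% = 0.01975.
Recurrence: B ← B·(1+r) − $214.57.
Month 1: interest $101.81; balance after payment $5,042.24.
Month 2: interest $99.58; balance after payment $4,927.26.
Closed form: n = −ln(1 − rB₀/P)/ln(1+r) = −ln(0.52551)/ln(1.01975) ≈ 32.897, so the balance reaches zero during payment 33.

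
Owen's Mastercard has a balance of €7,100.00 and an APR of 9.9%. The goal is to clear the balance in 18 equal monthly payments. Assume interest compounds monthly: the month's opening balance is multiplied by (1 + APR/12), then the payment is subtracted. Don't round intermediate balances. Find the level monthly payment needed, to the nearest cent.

€426.08

Monthly rate r = 9.9%/12 = 0.825% = 0.00825.
Level-payment amortization: P = B₀·r / (1 − (1+r)^(−n)) = 7100.00·0.00825 / (1 − 1.00825^(−18)).
Denominator 1 − (1+r)^(−18) = 0.13747469.
P = 58.575 / 0.13747469 ≈ 426.08.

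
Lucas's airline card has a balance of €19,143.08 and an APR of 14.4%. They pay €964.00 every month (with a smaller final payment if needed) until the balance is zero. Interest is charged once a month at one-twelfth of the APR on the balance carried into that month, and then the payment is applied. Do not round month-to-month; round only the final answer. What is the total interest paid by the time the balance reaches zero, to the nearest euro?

€2,855

Monthly rate r = 14.4%/12 = 1.2% = 0.012.
Payoff takes n = ⌈−ln(1 − rB₀/P)/ln(1+r)⌉ = ⌈22.819⌉ = 23 payments; the last is €790.26.
Total paid = 22·€964.00 + €790.26 = €21,998.26.
Total interest = total paid − principal = €21,998.26 − €19,143.08 = €2,855.18.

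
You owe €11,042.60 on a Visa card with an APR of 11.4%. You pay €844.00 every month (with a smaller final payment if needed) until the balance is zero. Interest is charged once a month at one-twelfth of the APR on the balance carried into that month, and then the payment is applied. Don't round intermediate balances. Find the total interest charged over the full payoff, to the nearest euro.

Monthly rate r = 11.4%/12 = 0.95% = 0.0095.
Payoff takes n = ⌈−ln(1 − rB₀/P)/ln(1+r)⌉ = ⌈14.037⌉ = 15 payments; the last is €31.69.
Total paid = 14·€844.00 + €31.69 = €11,847.69.
Total interest = total paid − principal = €11,847.69 − €11,042.60 = €805.09.

€805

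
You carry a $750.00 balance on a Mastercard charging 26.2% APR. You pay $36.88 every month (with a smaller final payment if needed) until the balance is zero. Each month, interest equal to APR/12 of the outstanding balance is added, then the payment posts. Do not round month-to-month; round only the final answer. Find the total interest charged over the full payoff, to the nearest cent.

$252.38

Monthly rate r = 26.2%/12 = 2.18333% = 0.0218333.
Payoff takes n = ⌈−ln(1 − rB₀/P)/ln(1+r)⌉ = ⌈27.178⌉ = 28 payments; the last is $6.62.
Total paid = 27·$36.88 + $6.62 = $1,002.38.
Total interest = total paid − principal = $1,002.38 − $750.00 = $252.38.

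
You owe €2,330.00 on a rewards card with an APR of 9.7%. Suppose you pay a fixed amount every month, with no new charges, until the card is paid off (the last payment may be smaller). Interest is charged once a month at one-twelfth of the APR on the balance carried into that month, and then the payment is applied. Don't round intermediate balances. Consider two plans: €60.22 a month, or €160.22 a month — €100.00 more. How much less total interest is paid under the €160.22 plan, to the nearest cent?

€316.65

Monthly rate r = 9.7%/12 = 0.808333% = 0.00808333.
At €60.22/mo: n = ⌈−ln(1 − rB₀/P)/ln(1+r)⌉ = 47 payments (last €35.42); total interest = total paid − €2,330.00 = €475.54.
At €160.22/mo: 16 payments (last €85.59); total interest €158.89.
Interest saved = €475.54 − €158.89 = €316.65.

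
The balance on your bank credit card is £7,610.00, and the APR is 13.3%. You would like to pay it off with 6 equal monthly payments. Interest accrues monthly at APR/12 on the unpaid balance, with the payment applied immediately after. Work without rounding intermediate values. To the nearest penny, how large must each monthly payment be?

Monthly rate r = 13.3%/12 = 1.10833% = 0.0110833.
Level-payment amortization: P = B₀·r / (1 − (1+r)^(−n)) = 7610.00·0.0110833 / (1 − 1.01108^(−6)).
Denominator 1 − (1+r)^(−6) = 0.063994737.
P = 84.3442 / 0.063994737 ≈ 1317.99.

£1,317.99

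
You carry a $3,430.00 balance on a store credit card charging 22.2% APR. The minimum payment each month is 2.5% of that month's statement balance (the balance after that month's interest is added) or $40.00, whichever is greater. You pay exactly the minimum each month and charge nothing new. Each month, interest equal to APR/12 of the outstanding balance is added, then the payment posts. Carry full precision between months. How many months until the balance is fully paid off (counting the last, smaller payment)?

183 months

Monthly rate r = 22.2%/12 = 1.85% = 0.0185.
While 2.5% of the post-interest balance exceeds $40.00, each month B ← (B·(1+r))·(1 − 0.025), i.e. B shrinks by the factor (1+r)·0.975 = 0.99304.
This holds for months 1–112. Entering month 113 the balance is $1,568.36; 2.5% of the post-interest balance is now below $40.00, so the flat $40.00 minimum applies from here.
From month 113 a fixed $40.00 at rate r clears $1,568.36 in 71 more payments. Total: 112 + 71 = 183 months.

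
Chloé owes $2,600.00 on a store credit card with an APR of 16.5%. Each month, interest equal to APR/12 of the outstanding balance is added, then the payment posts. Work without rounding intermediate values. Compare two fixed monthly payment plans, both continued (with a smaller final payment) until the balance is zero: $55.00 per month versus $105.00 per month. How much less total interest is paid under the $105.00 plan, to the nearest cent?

Monthly rate r = 16.5%/12 = 1.375% = 0.01375.
At $55.00/mo: n = ⌈−ln(1 − rB₀/P)/ln(1+r)⌉ = 77 payments (last $48.13); total interest = total paid − $2,600.00 = $1,628.13.
At $105.00/mo: 31 payments (last $50.52); total interest $600.52.
Interest saved = $1,628.13 − $600.52 = $1,027.61.

$1,027.61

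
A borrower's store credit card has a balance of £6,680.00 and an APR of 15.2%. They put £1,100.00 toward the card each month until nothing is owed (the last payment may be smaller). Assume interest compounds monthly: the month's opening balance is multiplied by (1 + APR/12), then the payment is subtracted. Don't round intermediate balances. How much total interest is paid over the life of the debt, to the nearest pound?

Monthly rate r = 15.2%/12 = 1.26667% = 0.0126667.
Payoff takes n = ⌈−ln(1 − rB₀/P)/ln(1+r)⌉ = ⌈6.359⌉ = 7 payments; the last is £396.43.
Total paid = 6·£1,100.00 + £396.43 = £6,996.43.
Total interest = total paid − principal = £6,996.43 − £6,680.00 = £316.43.

£316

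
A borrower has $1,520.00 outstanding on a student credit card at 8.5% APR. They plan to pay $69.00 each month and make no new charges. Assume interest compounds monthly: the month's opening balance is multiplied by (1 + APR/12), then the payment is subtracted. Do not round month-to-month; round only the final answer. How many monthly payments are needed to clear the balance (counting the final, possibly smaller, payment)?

25 payments

Monthly rate r = 8.5%/12 = 0.708333% = 0.00708333.
Recurrence: B ← B·(1+r) − $69.00.
Month 1: interest $10.77; balance after payment $1,461.77.
Month 2: interest $10.35; balance after payment $1,403.12.
Closed form: n = −ln(1 − rB₀/P)/ln(1+r) = −ln(0.84396)/ln(1.00708) ≈ 24.035, so the balance reaches zero during payment 25.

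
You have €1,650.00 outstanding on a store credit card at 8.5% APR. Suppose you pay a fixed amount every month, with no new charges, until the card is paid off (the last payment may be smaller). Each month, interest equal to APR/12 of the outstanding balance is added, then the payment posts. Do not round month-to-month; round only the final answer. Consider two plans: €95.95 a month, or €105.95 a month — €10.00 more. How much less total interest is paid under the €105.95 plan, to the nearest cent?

Monthly rate r = 8.5%/12 = 0.708333% = 0.00708333.
At €95.95/mo: n = ⌈−ln(1 − rB₀/P)/ln(1+r)⌉ = 19 payments (last €38.68); total interest = total paid − €1,650.00 = €115.78.
At €105.95/mo: 17 payments (last €59.38); total interest €104.58.
Interest saved = €115.78 − €104.58 = €11.20.

€11.20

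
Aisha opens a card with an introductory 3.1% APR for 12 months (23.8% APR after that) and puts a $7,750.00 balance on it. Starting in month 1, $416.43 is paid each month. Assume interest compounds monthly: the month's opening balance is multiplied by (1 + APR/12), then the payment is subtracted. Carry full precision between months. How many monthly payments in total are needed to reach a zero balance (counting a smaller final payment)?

20 payments

Promo months 1–12 at r₀ = 3.1%/12 = 0.00258333; months 13+ at r₁ = 23.8%/12 = 0.0198333.
After month 12: iterate B ← B·(1+r₀) − $416.43 for 12 months → $2,924.92.
Then at r₁ with $416.43/mo: n₂ = −ln(1 − r₁·B/P)/ln(1+r₁) ≈ 7.64 → 8 more payments.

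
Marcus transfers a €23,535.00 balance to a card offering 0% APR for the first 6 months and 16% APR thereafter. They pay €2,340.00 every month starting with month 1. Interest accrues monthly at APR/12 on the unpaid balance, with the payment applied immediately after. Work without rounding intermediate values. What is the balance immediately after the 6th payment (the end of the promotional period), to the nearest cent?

€9,495.00

Promo months 1–6 at r₀ = 0%/12 = 0; months 7+ at r₁ = 16%/12 = 0.0133333.
After month 6 (no interest yet): B = €23,535.00 − 6·€2,340.00 = €9,495.00.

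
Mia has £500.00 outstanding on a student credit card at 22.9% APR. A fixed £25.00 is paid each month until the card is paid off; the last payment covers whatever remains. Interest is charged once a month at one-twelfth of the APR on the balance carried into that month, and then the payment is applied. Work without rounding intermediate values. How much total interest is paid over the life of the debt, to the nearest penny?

Monthly rate r = 22.9%/12 = 1.90833% = 0.0190833.
Payoff takes n = ⌈−ln(1 − rB₀/P)/ln(1+r)⌉ = ⌈25.431⌉ = 26 payments; the last is £10.82.
Total paid = 25·£25.00 + £10.82 = £635.82.
Total interest = total paid − principal = £635.82 − £500.00 = £135.82.

£135.82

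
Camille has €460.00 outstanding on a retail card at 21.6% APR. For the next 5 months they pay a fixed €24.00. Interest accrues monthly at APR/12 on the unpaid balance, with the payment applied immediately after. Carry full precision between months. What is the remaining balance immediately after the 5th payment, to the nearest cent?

€378.52

Monthly rate r = 21.6%/12 = 1.8% = 0.018.
Each month: B ← B·(1+r) − €24.00.
Month 1: interest €8.28; balance after payment €444.28.
Month 2: interest €8.00; balance after payment €428.28.
Month 3: interest €7.71; balance after payment €411.99.
Month 4: interest €7.42; balance after payment €395.40.
Month 5: interest €7.12; balance after payment €378.52.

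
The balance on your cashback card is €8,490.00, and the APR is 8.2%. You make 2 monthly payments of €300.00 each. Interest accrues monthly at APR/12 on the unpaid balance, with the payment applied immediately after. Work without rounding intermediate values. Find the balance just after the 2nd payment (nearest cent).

Monthly rate r = 8.2%/12 = 0.683333% = 0.00683333.
Each month: B ← B·(1+r) − €300.00.
Month 1: interest €58.01; balance after payment €8,248.01.
Month 2: interest €56.36; balance after payment €8,004.38.

€8,004.38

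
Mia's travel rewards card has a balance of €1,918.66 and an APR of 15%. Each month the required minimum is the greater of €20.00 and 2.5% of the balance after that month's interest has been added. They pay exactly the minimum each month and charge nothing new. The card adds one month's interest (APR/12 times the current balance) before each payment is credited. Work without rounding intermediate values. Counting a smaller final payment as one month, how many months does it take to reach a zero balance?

Monthly rate r = 15%/12 = 1.25% = 0.0125.
While 2.5% of the post-interest balance exceeds €20.00, each month B ← (B·(1+r))·(1 − 0.025), i.e. B shrinks by the factor (1+r)·0.975 = 0.98719.
This holds for months 1–69. Entering month 70 the balance is €788.09; 2.5% of the post-interest balance is now below €20.00, so the flat €20.00 minimum applies from here.
From month 70 a fixed €20.00 at rate r clears €788.09 in 55 more payments. Total: 69 + 55 = 124 months.

124 months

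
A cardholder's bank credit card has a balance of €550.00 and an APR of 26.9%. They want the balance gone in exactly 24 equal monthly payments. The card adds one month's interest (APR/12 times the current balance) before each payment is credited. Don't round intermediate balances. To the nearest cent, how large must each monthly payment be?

Monthly rate r = 26.9%/12 = 2.24167% = 0.0224167.
Level-payment amortization: P = B₀·r / (1 − (1+r)^(−n)) = 550.00·0.0224167 / (1 − 1.02242^(−24)).
Denominator 1 − (1+r)^(−24) = 0.412605454.
P = 12.3292 / 0.412605454 ≈ 29.88.

€29.88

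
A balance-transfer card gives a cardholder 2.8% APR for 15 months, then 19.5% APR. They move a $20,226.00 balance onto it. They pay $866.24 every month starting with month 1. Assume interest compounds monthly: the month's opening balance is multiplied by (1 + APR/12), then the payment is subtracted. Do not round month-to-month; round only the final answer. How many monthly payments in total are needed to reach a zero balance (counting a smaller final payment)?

25 months

Promo months 1–15 at r₀ = 2.8%/12 = 0.00233333; months 16+ at r₁ = 19.5%/12 = 0.01625.
After month 15: iterate B ← B·(1+r₀) − $866.24 for 15 months → $7,737.60.
Then at r₁ with $866.24/mo: n₂ = −ln(1 − r₁·B/P)/ln(1+r₁) ≈ 9.73 → 10 more payments.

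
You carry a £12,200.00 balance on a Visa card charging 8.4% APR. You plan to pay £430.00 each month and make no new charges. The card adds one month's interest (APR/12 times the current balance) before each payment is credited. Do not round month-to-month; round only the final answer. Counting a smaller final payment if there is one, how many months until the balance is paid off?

32 months

Monthly rate r = 8.4%/12 = 0.7% = 0.007.
Recurrence: B ← B·(1+r) − £430.00.
Month 1: interest £85.40; balance after payment £11,855.40.
Month 2: interest £82.99; balance after payment £11,508.39.
Closed form: n = −ln(1 − rB₀/P)/ln(1+r) = −ln(0.8014)/ln(1.007) ≈ 31.739, so the balance reaches zero during payment 32.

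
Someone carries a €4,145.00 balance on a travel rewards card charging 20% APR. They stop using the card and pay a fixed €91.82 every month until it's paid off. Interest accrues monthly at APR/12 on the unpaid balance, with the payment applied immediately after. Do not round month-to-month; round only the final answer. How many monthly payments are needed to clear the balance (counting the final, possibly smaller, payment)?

85 months

Monthly rate r = 20%/12 = 1.66667% = 0.0166667.
Recurrence: B ← B·(1+r) − €91.82.
Month 1: interest €69.08; balance after payment €4,122.26.
Month 2: interest €68.70; balance after payment €4,099.15.
Closed form: n = −ln(1 − rB₀/P)/ln(1+r) = −ln(0.24762)/ln(1.01667) ≈ 84.447, so the balance reaches zero during payment 85.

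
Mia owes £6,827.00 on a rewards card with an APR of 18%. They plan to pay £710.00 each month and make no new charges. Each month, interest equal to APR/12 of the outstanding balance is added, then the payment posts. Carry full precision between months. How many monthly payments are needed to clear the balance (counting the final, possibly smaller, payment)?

11 months

Monthly rate r = 18%/12 = 1.5% = 0.015.
Recurrence: B ← B·(1+r) − £710.00.
Month 1: interest £102.41; balance after payment £6,219.40.
Month 2: interest £93.29; balance after payment £5,602.70.
Closed form: n = −ln(1 − rB₀/P)/ln(1+r) = −ln(0.85577)/ln(1.015) ≈ 10.461, so the balance reaches zero during payment 11.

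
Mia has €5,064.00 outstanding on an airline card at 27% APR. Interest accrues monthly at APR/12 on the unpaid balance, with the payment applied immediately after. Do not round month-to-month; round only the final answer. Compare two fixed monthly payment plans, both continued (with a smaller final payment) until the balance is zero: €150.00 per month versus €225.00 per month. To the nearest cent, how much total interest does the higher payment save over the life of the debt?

€2,469.70

Monthly rate r = 27%/12 = 2.25% = 0.0225.
At €150.00/mo: n = ⌈−ln(1 − rB₀/P)/ln(1+r)⌉ = 65 payments (last €9.62); total interest = total paid − €5,064.00 = €4,545.62.
At €225.00/mo: 32 payments (last €164.92); total interest €2,075.92.
Interest saved = €4,545.62 − €2,075.92 = €2,469.70.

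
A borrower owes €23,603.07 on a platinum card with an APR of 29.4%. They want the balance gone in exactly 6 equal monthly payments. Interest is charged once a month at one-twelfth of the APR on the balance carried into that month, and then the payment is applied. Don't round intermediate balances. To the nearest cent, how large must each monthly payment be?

€4,277.97

Monthly rate r = 29.4%/12 = 2.45% = 0.0245.
Level-payment amortization: P = B₀·r / (1 − (1+r)^(−n)) = 23603.07·0.0245 / (1 − 1.0245^(−6)).
Denominator 1 − (1+r)^(−6) = 0.135175024.
P = 578.275 / 0.135175024 ≈ 4277.97.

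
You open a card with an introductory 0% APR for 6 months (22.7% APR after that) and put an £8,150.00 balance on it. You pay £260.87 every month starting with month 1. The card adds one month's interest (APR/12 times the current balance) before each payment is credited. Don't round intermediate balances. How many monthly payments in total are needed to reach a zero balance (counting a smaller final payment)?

Promo months 1–6 at r₀ = 0%/12 = 0; months 7+ at r₁ = 22.7%/12 = 0.0189167.
After month 6 (no interest yet): B = £8,150.00 − 6·£260.87 = £6,584.78.
Then at r₁ with £260.87/mo: n₂ = −ln(1 − r₁·B/P)/ln(1+r₁) ≈ 34.64 → 35 more payments.

41 months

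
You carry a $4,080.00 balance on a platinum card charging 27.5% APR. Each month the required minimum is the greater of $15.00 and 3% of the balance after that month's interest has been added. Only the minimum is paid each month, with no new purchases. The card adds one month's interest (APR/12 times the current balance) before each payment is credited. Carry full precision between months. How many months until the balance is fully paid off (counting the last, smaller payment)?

Monthly rate r = 27.5%/12 = 2.29167% = 0.0229167.
While 3% of the post-interest balance exceeds $15.00, each month B ← (B·(1+r))·(1 − 0.03), i.e. B shrinks by the factor (1+r)·0.97 = 0.99223.
This holds for months 1–272. Entering month 273 the balance is $488.79; 3% of the post-interest balance is now below $15.00, so the flat $15.00 minimum applies from here.
From month 273 a fixed $15.00 at rate r clears $488.79 in 61 more payments. Total: 272 + 61 = 333 months.

333 months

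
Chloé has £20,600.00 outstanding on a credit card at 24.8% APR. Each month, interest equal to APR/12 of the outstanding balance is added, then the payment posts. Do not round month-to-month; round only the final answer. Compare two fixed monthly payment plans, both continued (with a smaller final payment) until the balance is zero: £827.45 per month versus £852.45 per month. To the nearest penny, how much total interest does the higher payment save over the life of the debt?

£392.98

Monthly rate r = 24.8%/12 = 2.06667% = 0.0206667.
At £827.45/mo: n = ⌈−ln(1 − rB₀/P)/ln(1+r)⌉ = 36 payments (last £270.50); total interest = total paid − £20,600.00 = £8,631.25.
At £852.45/mo: 34 payments (last £707.42); total interest £8,238.27.
Interest saved = £8,631.25 − £8,238.27 = £392.98.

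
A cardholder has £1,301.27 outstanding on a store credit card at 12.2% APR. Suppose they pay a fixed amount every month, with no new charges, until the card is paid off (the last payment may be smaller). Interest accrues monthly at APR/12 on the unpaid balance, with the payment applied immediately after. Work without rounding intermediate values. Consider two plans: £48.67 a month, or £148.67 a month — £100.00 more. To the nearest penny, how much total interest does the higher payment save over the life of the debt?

Monthly rate r = 12.2%/12 = 1.01667% = 0.0101667.
At £48.67/mo: n = ⌈−ln(1 − rB₀/P)/ln(1+r)⌉ = 32 payments (last £17.54); total interest = total paid − £1,301.27 = £225.04.
At £148.67/mo: 10 payments (last £31.86); total interest £68.62.
Interest saved = £225.04 − £68.62 = £156.42.

£156.42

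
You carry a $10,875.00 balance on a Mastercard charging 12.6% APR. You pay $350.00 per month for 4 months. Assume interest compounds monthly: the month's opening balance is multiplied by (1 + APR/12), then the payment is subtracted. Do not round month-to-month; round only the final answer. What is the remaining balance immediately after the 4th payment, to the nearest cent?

$9,916.79

Monthly rate r = 12.6%/12 = 1.05% = 0.0105.
Each month: B ← B·(1+r) − $350.00.
Month 1: interest $114.19; balance after payment $10,639.19.
Month 2: interest $111.71; balance after payment $10,400.90.
Month 3: interest $109.21; balance after payment $10,160.11.
Month 4: interest $106.68; balance after payment $9,916.79.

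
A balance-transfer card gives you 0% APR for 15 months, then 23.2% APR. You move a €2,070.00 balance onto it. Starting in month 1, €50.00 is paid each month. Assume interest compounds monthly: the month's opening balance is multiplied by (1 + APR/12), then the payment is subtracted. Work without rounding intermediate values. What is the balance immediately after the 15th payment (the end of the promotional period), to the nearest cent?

€1,320.00

Promo months 1–15 at r₀ = 0%/12 = 0; months 16+ at r₁ = 23.2%/12 = 0.0193333.
After month 15 (no interest yet): B = €2,070.00 − 15·€50.00 = €1,320.00.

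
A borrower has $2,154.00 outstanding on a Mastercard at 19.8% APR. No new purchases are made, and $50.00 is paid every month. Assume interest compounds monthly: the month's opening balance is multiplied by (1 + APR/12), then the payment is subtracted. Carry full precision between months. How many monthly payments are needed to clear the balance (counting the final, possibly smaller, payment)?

76 months

Monthly rate r = 19.8%/12 = 1.65% = 0.0165.
Recurrence: B ← B·(1+r) − $50.00.
Month 1: interest $35.54; balance after payment $2,139.54.
Month 2: interest $35.30; balance after payment $2,124.84.
Closed form: n = −ln(1 − rB₀/P)/ln(1+r) = −ln(0.28918)/ln(1.0165) ≈ 75.813, so the balance reaches zero during payment 76.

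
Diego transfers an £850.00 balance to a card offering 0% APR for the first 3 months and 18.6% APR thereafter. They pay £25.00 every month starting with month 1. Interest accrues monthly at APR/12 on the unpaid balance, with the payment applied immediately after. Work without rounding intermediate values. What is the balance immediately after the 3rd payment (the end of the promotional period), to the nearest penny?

Promo months 1–3 at r₀ = 0%/12 = 0; months 4+ at r₁ = 18.6%/12 = 0.0155.
After month 3 (no interest yet): B = £850.00 − 3·£25.00 = £775.00.

£775.00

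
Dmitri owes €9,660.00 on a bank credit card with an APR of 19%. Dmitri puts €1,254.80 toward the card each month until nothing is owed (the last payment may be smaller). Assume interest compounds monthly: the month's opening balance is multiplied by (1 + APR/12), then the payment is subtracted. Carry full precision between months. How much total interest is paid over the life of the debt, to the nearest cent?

€724.73

Monthly rate r = 19%/12 = 1.58333% = 0.0158333.
Payoff takes n = ⌈−ln(1 − rB₀/P)/ln(1+r)⌉ = ⌈8.274⌉ = 9 payments; the last is €346.33.
Total paid = 8·€1,254.80 + €346.33 = €10,384.73.
Total interest = total paid − principal = €10,384.73 − €9,660.00 = €724.73.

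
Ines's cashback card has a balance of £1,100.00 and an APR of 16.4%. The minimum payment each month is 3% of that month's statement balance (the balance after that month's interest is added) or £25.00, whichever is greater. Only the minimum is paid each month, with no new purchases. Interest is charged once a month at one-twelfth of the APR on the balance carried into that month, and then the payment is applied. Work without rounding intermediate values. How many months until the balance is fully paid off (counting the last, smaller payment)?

Monthly rate r = 16.4%/12 = 1.36667% = 0.0136667.
While 3% of the post-interest balance exceeds £25.00, each month B ← (B·(1+r))·(1 − 0.03), i.e. B shrinks by the factor (1+r)·0.97 = 0.98326.
This holds for months 1–18. Entering month 19 the balance is £811.70; 3% of the post-interest balance is now below £25.00, so the flat £25.00 minimum applies from here.
From month 19 a fixed £25.00 at rate r clears £811.70 in 44 more payments. Total: 18 + 44 = 62 months.

62 months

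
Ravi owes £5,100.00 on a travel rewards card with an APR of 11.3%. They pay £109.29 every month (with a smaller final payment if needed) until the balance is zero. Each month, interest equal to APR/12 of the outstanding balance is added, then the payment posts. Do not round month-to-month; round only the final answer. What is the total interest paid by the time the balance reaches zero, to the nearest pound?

£1,649

Monthly rate r = 11.3%/12 = 0.941667% = 0.00941667.
Payoff takes n = ⌈−ln(1 − rB₀/P)/ln(1+r)⌉ = ⌈61.754⌉ = 62 payments; the last is £82.50.
Total paid = 61·£109.29 + £82.50 = £6,749.19.
Total interest = total paid − principal = £6,749.19 − £5,100.00 = £1,649.19.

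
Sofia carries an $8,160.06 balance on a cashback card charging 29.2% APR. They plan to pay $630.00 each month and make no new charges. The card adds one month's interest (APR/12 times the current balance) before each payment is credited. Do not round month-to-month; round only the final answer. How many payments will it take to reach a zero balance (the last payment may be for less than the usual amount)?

16 months

Monthly rate r = 29.2%/12 = 2.43333% = 0.0243333.
Recurrence: B ← B·(1+r) − $630.00.
Month 1: interest $198.56; balance after payment $7,728.62.
Month 2: interest $188.06; balance after payment $7,286.68.
Closed form: n = −ln(1 − rB₀/P)/ln(1+r) = −ln(0.68482)/ln(1.02433) ≈ 15.747, so the balance reaches zero during payment 16.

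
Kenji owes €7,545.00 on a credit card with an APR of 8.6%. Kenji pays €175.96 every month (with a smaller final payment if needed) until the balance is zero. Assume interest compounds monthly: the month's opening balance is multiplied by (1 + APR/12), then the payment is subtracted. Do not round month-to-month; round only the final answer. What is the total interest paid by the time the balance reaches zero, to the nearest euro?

€1,502

Monthly rate r = 8.6%/12 = 0.716667% = 0.00716667.
Payoff takes n = ⌈−ln(1 − rB₀/P)/ln(1+r)⌉ = ⌈51.415⌉ = 52 payments; the last is €73.13.
Total paid = 51·€175.96 + €73.13 = €9,047.09.
Total interest = total paid − principal = €9,047.09 − €7,545.00 = €1,502.09.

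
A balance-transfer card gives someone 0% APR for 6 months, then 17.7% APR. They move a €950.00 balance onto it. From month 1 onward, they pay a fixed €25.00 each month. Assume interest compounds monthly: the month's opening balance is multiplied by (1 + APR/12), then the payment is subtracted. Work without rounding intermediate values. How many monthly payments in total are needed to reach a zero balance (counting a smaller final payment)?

Promo months 1–6 at r₀ = 0%/12 = 0; months 7+ at r₁ = 17.7%/12 = 0.01475.
After month 6 (no interest yet): B = €950.00 − 6·€25.00 = €800.00.
Then at r₁ with €25.00/mo: n₂ = −ln(1 − r₁·B/P)/ln(1+r₁) ≈ 43.62 → 44 more payments.

50 payments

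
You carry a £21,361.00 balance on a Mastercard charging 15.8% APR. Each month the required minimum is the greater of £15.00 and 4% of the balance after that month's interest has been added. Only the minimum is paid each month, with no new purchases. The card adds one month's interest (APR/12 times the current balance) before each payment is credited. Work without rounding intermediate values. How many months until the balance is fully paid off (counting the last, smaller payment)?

Monthly rate r = 15.8%/12 = 1.31667% = 0.0131667.
While 4% of the post-interest balance exceeds £15.00, each month B ← (B·(1+r))·(1 − 0.04), i.e. B shrinks by the factor (1+r)·0.96 = 0.97264.
This holds for months 1–147. Entering month 148 the balance is £361.90; 4% of the post-interest balance is now below £15.00, so the flat £15.00 minimum applies from here.
From month 148 a fixed £15.00 at rate r clears £361.90 in 30 more payments. Total: 147 + 30 = 177 months.

177 months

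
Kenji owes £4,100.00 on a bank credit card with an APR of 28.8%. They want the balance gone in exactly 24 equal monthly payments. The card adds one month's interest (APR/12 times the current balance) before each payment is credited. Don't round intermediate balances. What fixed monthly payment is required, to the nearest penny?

£226.72

Monthly rate r = 28.8%/12 = 2.4% = 0.024.
Level-payment amortization: P = B₀·r / (1 − (1+r)^(−n)) = 4100.00·0.024 / (1 − 1.024^(−24)).
Denominator 1 − (1+r)^(−24) = 0.434020058.
P = 98.4 / 0.434020058 ≈ 226.72.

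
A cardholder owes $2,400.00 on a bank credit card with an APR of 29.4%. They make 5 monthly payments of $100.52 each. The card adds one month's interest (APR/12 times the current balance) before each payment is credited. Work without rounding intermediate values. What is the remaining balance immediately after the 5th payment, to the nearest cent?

Monthly rate r = 29.4%/12 = 2.45% = 0.0245.
Each month: B ← B·(1+r) − $100.52.
Month 1: interest $58.80; balance after payment $2,358.28.
Month 2: interest $57.78; balance after payment $2,315.54.
Month 3: interest $56.73; balance after payment $2,271.75.
Month 4: interest $55.66; balance after payment $2,226.89.
Month 5: interest $54.56; balance after payment $2,180.93.

$2,180.93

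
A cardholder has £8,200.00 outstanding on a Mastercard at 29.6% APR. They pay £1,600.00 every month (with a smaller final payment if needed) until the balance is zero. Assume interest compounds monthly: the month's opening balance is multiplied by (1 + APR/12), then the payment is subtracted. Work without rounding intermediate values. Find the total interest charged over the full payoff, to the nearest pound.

Monthly rate r = 29.6%/12 = 2.46667% = 0.0246667.
Payoff takes n = ⌈−ln(1 − rB₀/P)/ln(1+r)⌉ = ⌈5.546⌉ = 6 payments; the last is £879.11.
Total paid = 5·£1,600.00 + £879.11 = £8,879.11.
Total interest = total paid − principal = £8,879.11 − £8,200.00 = £679.11.

£679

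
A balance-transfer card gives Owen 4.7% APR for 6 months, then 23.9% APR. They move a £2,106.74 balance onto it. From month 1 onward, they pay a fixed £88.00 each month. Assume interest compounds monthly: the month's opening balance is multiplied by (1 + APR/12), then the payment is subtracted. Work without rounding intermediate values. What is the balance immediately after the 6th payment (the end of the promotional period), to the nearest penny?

£1,623.54

Promo months 1–6 at r₀ = 4.7%/12 = 0.00391667; months 7+ at r₁ = 23.9%/12 = 0.0199167.
After month 6: iterate B ← B·(1+r₀) − £88.00 for 6 months → £1,623.54.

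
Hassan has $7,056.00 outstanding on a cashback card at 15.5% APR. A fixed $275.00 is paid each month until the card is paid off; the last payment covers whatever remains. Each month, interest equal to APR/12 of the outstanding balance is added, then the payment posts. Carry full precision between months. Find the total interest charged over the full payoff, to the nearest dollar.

Monthly rate r = 15.5%/12 = 1.29167% = 0.0129167.
Payoff takes n = ⌈−ln(1 − rB₀/P)/ln(1+r)⌉ = ⌈31.370⌉ = 32 payments; the last is $102.06.
Total paid = 31·$275.00 + $102.06 = $8,627.06.
Total interest = total paid − principal = $8,627.06 − $7,056.00 = $1,571.06.

$1,571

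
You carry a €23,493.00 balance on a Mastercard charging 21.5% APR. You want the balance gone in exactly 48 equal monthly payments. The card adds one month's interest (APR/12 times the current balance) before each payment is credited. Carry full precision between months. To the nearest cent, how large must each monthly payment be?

€733.81

Monthly rate r = 21.5%/12 = 1.79167% = 0.0179167.
Level-payment amortization: P = B₀·r / (1 − (1+r)^(−n)) = 23493.00·0.0179167 / (1 − 1.01792^(−48)).
Denominator 1 − (1+r)^(−48) = 0.573603936.
P = 420.916 / 0.573603936 ≈ 733.81.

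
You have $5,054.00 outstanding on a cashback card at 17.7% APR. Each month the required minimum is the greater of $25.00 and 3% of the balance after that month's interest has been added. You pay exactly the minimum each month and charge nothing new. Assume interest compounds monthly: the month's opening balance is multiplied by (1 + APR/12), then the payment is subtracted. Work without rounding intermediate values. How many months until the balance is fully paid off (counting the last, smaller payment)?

161 months

Monthly rate r = 17.7%/12 = 1.475% = 0.01475.
While 3% of the post-interest balance exceeds $25.00, each month B ← (B·(1+r))·(1 − 0.03), i.e. B shrinks by the factor (1+r)·0.97 = 0.98431.
This holds for months 1–115. Entering month 116 the balance is $819.74; 3% of the post-interest balance is now below $25.00, so the flat $25.00 minimum applies from here.
From month 116 a fixed $25.00 at rate r clears $819.74 in 46 more payments. Total: 115 + 46 = 161 months.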